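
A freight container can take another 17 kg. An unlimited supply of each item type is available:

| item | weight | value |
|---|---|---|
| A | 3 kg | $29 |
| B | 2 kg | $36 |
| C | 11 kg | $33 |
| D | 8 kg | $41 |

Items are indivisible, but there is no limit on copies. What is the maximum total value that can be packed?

Best value-per-unit is B at 36/2, and filling with it alone uses weight 8×2=16. No mix of the others beats 8×36 = 288.

$288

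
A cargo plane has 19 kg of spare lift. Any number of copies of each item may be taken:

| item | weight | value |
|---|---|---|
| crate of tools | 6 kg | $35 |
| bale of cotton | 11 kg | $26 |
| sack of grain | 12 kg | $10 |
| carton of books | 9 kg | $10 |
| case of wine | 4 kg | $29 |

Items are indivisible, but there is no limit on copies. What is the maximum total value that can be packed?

$122

Best value-per-unit is case of wine at 29/4; filling with it alone gives 4×29 = 116.
Optimal mix: 1×crate of tools + 3×case of wine → weight 18, value 122.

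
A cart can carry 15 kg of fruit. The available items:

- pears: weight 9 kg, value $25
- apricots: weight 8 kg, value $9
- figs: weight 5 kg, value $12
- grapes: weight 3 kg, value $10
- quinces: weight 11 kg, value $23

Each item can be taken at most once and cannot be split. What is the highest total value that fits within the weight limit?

$37

This is a 0/1 knapsack; check combinations near the capacity.
- pears+figs: weight 9+5=14, value 25+12=37
- pears+grapes: weight 9+3=12, value 25+10=35
- grapes+quinces: weight 3+11=14, value 10+23=33
Best: $37.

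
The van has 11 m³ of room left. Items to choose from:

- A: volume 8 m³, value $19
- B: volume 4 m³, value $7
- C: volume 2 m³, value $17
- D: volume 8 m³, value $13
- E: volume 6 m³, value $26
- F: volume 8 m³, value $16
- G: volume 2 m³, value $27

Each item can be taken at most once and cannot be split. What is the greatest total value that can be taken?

This is a 0/1 knapsack; check combinations near the capacity.
- C+E+G: volume 2+6+2=10, value 17+26+27=70
- E+G: volume 6+2=8, value 26+27=53
- B+C+G: volume 4+2+2=8, value 7+17+27=51
Best: $70.

$70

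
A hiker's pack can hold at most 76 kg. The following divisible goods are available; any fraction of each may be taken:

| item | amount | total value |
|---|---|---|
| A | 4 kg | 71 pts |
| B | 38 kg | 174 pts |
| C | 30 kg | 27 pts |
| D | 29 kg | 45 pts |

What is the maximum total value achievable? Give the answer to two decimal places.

294.50

Take in order of value per unit:
- A (71/4 per unit): all 4 → value 71, running total 71.00
- B (174/38 per unit): all 38 → value 174, running total 245.00
- D (45/29 per unit): all 29 → value 45, running total 290.00
- C (27/30 per unit): 5 of 30 → value 5×27/30 = 4.5000, running total 294.50
Total 294.50.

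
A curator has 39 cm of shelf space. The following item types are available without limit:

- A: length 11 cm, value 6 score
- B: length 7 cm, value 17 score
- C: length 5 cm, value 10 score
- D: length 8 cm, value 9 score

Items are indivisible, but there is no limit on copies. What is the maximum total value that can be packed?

88 score

Best value-per-unit is B at 17/7; filling with it alone gives 5×17 = 85.
Optimal mix: 4×B + 2×C → length 38, value 88.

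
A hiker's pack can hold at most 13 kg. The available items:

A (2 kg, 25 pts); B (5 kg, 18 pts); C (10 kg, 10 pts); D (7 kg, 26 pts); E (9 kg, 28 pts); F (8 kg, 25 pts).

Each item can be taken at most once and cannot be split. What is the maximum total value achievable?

53 pts

Check high-value combinations within 13 kg:
- A+E: weight 2+9=11, value 25+28=53
- A+D: weight 2+7=9, value 25+26=51
- A+F: weight 2+8=10, value 25+25=50
- B+D: weight 5+7=12, value 18+26=44
Best: 53 pts.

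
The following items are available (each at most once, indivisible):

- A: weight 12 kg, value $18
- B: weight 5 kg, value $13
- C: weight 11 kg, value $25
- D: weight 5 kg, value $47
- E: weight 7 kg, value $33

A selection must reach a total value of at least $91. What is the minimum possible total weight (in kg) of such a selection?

Subsets with value ≥ 91, sorted by total weight:
- B+D+E: weight 17, value 93
- C+D+E: weight 23, value 105
- A+D+E: weight 24, value 98
- B+C+D+E: weight 28, value 118
Minimum weight: 17 kg.

17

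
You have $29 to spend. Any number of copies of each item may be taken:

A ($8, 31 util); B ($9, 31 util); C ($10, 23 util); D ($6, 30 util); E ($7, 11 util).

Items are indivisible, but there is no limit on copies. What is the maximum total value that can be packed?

122 util

Best value-per-unit is D at 30/6; filling with it alone gives 4×30 = 120.
Optimal mix: 2×A + 2×D → cost 28, value 122.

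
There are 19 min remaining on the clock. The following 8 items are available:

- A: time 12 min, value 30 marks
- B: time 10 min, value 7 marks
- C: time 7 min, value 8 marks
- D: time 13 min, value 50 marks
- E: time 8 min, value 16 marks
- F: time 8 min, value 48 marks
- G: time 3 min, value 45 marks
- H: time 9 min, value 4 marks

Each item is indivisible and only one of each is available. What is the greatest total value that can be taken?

Check high-value combinations within 19 min:
- E+F+G: time 8+8+3=19, value 16+48+45=109
- C+F+G: time 7+8+3=18, value 8+48+45=101
- D+G: time 13+3=16, value 50+45=95
- F+G: time 8+3=11, value 48+45=93
Best: 109 marks.

109 marks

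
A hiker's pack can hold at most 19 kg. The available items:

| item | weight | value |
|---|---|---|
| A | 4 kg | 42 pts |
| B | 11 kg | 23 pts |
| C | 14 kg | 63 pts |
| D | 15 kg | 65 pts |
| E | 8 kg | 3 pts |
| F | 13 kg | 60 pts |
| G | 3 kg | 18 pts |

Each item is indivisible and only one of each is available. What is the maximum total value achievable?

This is a 0/1 knapsack; check combinations near the capacity.
- A+D: weight 4+15=19, value 42+65=107
- A+C: weight 4+14=18, value 42+63=105
- A+F: weight 4+13=17, value 42+60=102
Best: 107 pts.

107 pts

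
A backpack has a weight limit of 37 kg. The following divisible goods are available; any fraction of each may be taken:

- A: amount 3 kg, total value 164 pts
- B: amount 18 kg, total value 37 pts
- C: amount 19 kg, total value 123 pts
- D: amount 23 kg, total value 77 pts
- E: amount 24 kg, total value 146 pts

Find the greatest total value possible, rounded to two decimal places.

Take in order of value per unit:
- A (164/3 per unit): all 3 → value 164, running total 164.00
- C (123/19 per unit): all 19 → value 123, running total 287.00
- E (146/24 per unit): 15 of 24 → value 15×146/24 = 91.2500, running total 378.25
Total 378.25.

378.25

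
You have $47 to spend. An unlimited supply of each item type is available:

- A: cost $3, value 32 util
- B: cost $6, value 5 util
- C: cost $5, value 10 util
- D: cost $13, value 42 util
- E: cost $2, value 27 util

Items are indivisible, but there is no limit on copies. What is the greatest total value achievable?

Best value-per-unit is E at 27/2; filling with it alone gives 23×27 = 621.
Optimal mix: 1×A + 22×E → cost 47, value 626.

626 util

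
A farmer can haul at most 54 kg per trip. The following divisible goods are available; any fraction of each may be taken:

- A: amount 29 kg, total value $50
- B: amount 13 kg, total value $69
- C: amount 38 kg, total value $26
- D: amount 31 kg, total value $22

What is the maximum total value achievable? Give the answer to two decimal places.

127.52

Take in order of value per unit:
- B (69/13 per unit): all 13 → value 69, running total 69.00
- A (50/29 per unit): all 29 → value 50, running total 119.00
- D (22/31 per unit): 12 of 31 → value 12×22/31 = 8.5161, running total 127.52
Total 127.52.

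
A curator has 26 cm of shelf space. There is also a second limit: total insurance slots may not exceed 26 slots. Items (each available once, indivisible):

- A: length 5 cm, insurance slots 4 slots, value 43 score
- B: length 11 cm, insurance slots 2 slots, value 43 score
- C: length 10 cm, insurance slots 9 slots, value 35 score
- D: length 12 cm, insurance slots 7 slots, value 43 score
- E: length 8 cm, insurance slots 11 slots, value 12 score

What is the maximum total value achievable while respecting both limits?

121 score

Feasible sets respecting both limits:
- A+B+C: length 26, insurance slots 15, value 121
- A+B+E: length 24, insurance slots 17, value 98
- A+D+E: length 25, insurance slots 22, value 98
Best: 121 score.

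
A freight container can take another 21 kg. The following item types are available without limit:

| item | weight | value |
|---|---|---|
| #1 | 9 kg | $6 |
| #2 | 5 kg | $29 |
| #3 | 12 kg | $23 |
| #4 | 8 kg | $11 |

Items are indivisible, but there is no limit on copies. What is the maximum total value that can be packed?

Best value-per-unit is #2 at 29/5, and filling with it alone uses weight 4×5=20. No mix of the others beats 4×29 = 116.

$116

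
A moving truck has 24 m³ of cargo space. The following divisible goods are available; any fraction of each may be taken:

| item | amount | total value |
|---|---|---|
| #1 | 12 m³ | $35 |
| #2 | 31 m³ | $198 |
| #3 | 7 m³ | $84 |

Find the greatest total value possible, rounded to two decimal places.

Take in order of value per unit:
- #3 (84/7 per unit): all 7 → value 84, running total 84.00
- #2 (198/31 per unit): 17 of 31 → value 17×198/31 = 108.5806, running total 192.58
Total 192.58.

192.58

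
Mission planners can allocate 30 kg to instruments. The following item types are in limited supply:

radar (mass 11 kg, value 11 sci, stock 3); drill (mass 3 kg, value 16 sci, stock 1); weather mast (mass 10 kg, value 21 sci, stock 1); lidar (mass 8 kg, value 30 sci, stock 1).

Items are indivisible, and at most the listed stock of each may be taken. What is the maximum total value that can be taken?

67 sci

Top feasible selections:
- 1×drill + 1×weather mast + 1×lidar: mass 21, value 67
- 1×radar + 1×weather mast + 1×lidar: mass 29, value 62
- 1×radar + 1×drill + 1×lidar: mass 22, value 57
Best: 67 sci.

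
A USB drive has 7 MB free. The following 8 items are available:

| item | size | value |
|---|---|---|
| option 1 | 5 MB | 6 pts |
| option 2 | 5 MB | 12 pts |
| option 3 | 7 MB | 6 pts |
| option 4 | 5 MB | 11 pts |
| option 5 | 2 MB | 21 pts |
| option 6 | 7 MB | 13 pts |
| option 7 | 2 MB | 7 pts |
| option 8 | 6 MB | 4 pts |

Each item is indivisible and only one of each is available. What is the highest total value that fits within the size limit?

33 pts

Check high-value combinations within 7 MB:
- option 2+option 5: size 5+2=7, value 12+21=33
- option 4+option 5: size 5+2=7, value 11+21=32
- option 5+option 7: size 2+2=4, value 21+7=28
- option 1+option 5: size 5+2=7, value 6+21=27
Best: 33 pts.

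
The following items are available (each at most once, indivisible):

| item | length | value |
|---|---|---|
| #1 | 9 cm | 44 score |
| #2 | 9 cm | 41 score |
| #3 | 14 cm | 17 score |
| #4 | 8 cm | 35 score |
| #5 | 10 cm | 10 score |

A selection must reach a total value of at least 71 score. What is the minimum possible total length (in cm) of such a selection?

Subsets with value ≥ 71, sorted by total length:
- #1+#4: length 17, value 79
- #2+#4: length 17, value 76
- #1+#2: length 18, value 85
Minimum length: 17 cm.

17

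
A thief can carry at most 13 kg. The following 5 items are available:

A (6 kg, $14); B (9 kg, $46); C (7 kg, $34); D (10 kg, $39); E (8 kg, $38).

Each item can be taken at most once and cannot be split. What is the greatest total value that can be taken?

Check high-value combinations within 13 kg:
- A+C: weight 6+7=13, value 14+34=48
- B: weight 9, value 46
- D: weight 10, value 39
- E: weight 8, value 38
Best: $48.

$48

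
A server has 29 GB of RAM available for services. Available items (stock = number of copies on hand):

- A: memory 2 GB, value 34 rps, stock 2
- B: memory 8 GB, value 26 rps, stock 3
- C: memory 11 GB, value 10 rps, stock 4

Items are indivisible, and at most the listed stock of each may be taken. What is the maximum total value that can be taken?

146 rps

Top feasible selections:
- 2×A + 3×B: memory 28, value 146
- 2×A + 2×B: memory 20, value 120
- 1×A + 3×B: memory 26, value 112
- 2×A + 1×B + 1×C: memory 23, value 104
Best: 146 rps.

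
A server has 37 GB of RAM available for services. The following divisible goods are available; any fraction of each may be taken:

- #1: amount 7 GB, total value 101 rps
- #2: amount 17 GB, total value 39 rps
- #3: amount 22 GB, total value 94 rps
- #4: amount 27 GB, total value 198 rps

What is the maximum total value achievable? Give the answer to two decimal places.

Take in order of value per unit:
- #1 (101/7 per unit): all 7 → value 101, running total 101.00
- #4 (198/27 per unit): all 27 → value 198, running total 299.00
- #3 (94/22 per unit): 3 of 22 → value 3×94/22 = 12.8182, running total 311.82
Total 311.82.

311.82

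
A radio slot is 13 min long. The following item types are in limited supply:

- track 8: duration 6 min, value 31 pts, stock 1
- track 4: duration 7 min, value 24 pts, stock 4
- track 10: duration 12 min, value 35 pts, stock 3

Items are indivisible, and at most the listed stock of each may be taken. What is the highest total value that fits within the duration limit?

Top feasible selections:
- 1×track 8 + 1×track 4: duration 13, value 55
- 1×track 10: duration 12, value 35
- 1×track 8: duration 6, value 31
- 1×track 4: duration 7, value 24
Best: 55 pts.

55 pts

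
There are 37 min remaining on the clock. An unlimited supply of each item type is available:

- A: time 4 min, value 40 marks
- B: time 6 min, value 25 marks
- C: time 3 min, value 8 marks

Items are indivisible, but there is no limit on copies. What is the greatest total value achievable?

Best value-per-unit is A at 40/4, and filling with it alone uses time 9×4=36. No mix of the others beats 9×40 = 360.

360 marks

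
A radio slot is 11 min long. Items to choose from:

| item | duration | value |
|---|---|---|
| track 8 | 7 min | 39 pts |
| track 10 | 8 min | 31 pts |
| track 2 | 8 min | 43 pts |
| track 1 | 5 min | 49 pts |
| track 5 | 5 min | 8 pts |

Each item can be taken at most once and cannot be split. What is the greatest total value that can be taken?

57 pts

Check high-value combinations within 11 min:
- track 1+track 5: duration 5+5=10, value 49+8=57
- track 1: duration 5, value 49
- track 2: duration 8, value 43
- track 8: duration 7, value 39
Best: 57 pts.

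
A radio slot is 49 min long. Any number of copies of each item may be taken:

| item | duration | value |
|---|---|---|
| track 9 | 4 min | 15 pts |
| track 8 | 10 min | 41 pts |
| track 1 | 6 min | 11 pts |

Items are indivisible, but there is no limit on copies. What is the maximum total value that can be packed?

Best value-per-unit is track 8 at 41/10; filling with it alone gives 4×41 = 164.
Optimal mix: 2×track 9 + 4×track 8 → duration 48, value 194.

194 pts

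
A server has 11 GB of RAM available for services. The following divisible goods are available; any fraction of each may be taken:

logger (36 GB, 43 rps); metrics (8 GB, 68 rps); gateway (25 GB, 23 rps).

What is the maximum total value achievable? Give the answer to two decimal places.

Take in order of value per unit:
- metrics (68/8 per unit): all 8 → value 68, running total 68.00
- logger (43/36 per unit): 3 of 36 → value 3×43/36 = 3.5833, running total 71.58
Total 71.58.

71.58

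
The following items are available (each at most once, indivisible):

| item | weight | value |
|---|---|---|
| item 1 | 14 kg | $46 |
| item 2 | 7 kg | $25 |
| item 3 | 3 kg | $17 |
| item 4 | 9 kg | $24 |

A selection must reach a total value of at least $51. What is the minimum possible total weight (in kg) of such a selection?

17

Subsets with value ≥ 51, sorted by total weight:
- item 1+item 3: weight 17, value 63
- item 2+item 3+item 4: weight 19, value 66
- item 1+item 2: weight 21, value 71
Minimum weight: 17 kg.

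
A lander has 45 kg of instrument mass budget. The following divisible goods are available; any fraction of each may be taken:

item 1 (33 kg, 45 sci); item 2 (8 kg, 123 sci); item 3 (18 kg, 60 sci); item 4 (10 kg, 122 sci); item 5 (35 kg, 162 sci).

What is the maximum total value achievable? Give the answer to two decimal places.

Take in order of value per unit:
- item 2 (123/8 per unit): all 8 → value 123, running total 123.00
- item 4 (122/10 per unit): all 10 → value 122, running total 245.00
- item 5 (162/35 per unit): 27 of 35 → value 27×162/35 = 124.9714, running total 369.97
Total 369.97.

369.97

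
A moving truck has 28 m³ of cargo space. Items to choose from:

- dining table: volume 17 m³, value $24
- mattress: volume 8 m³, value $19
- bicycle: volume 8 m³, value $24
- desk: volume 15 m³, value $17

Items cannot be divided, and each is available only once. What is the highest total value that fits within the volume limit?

$48

This is a 0/1 knapsack; check combinations near the capacity.
- dining table+bicycle: volume 17+8=25, value 24+24=48
- mattress+bicycle: volume 8+8=16, value 19+24=43
- dining table+mattress: volume 17+8=25, value 24+19=43
- bicycle+desk: volume 8+15=23, value 24+17=41
Best: $48.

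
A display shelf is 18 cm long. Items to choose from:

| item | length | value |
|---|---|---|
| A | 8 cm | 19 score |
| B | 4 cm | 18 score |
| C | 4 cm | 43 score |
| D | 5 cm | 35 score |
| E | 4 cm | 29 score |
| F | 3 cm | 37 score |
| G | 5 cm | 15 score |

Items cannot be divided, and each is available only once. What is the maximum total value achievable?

144 score

Check high-value combinations within 18 cm:
- C+D+E+F: length 4+5+4+3=16, value 43+35+29+37=144
- B+C+D+F: length 4+4+5+3=16, value 18+43+35+37=133
- C+D+F+G: length 4+5+3+5=17, value 43+35+37+15=130
- B+C+E+F: length 4+4+4+3=15, value 18+43+29+37=127
- B+C+D+E: length 4+4+5+4=17, value 18+43+35+29=125
Best: 144 score.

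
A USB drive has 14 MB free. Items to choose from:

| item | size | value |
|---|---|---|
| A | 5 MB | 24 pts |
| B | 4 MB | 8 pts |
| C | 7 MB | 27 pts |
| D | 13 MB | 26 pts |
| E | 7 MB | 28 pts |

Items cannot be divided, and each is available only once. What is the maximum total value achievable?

55 pts

Check high-value combinations within 14 MB:
- C+E: size 7+7=14, value 27+28=55
- A+E: size 5+7=12, value 24+28=52
- A+C: size 5+7=12, value 24+27=51
- B+E: size 4+7=11, value 8+28=36
Best: 55 pts.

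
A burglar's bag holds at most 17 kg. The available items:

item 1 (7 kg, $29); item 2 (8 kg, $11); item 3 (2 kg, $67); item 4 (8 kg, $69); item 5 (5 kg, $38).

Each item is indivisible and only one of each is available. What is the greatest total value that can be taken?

$174

Check high-value combinations within 17 kg:
- item 3+item 4+item 5: weight 2+8+5=15, value 67+69+38=174
- item 1+item 3+item 4: weight 7+2+8=17, value 29+67+69=165
- item 3+item 4: weight 2+8=10, value 67+69=136
Best: $174.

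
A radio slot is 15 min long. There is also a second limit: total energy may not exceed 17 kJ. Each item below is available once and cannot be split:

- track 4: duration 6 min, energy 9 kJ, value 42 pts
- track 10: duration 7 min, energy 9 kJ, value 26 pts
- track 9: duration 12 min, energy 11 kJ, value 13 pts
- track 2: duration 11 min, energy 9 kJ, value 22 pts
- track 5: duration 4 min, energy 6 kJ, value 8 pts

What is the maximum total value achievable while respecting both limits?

50 pts

Feasible sets respecting both limits:
- track 4+track 5: duration 10, energy 15, value 50
- track 4: duration 6, energy 9, value 42
- track 10+track 5: duration 11, energy 15, value 34
- track 2+track 5: duration 15, energy 15, value 30
Best: 50 pts.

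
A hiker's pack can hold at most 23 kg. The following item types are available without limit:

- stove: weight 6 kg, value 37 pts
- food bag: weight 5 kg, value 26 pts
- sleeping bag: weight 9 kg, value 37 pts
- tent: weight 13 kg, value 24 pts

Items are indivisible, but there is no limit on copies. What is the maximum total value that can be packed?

Best value-per-unit is stove at 37/6; filling with it alone gives 3×37 = 111.
Optimal mix: 3×stove + 1×food bag → weight 23, value 137.

137 pts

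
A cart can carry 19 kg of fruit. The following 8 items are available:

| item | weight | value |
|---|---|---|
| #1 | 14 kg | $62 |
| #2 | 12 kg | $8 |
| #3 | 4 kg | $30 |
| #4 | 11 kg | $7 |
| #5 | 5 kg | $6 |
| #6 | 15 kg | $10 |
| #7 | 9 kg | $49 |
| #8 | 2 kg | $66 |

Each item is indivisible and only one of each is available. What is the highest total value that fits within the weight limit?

$145

Check high-value combinations within 19 kg:
- #3+#7+#8: weight 4+9+2=15, value 30+49+66=145
- #1+#8: weight 14+2=16, value 62+66=128
- #5+#7+#8: weight 5+9+2=16, value 6+49+66=121
Best: $145.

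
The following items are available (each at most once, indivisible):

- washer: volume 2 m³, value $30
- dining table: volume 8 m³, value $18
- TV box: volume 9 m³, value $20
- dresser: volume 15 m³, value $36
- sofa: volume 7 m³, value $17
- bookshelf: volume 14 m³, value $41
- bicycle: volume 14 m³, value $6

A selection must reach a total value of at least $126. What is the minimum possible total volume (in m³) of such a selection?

40

Subsets with value ≥ 126, sorted by total volume:
- washer+TV box+dresser+bookshelf: volume 40, value 127
- washer+dining table+TV box+sofa+bookshelf: volume 40, value 126
- washer+dining table+dresser+sofa+bookshelf: volume 46, value 142
- washer+TV box+dresser+sofa+bookshelf: volume 47, value 144
Minimum volume: 40 m³.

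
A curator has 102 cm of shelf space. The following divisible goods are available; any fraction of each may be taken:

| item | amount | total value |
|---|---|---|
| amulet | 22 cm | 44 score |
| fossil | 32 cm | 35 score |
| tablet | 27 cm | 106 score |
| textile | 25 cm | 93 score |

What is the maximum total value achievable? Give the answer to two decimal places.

Take in order of value per unit:
- tablet (106/27 per unit): all 27 → value 106, running total 106.00
- textile (93/25 per unit): all 25 → value 93, running total 199.00
- amulet (44/22 per unit): all 22 → value 44, running total 243.00
- fossil (35/32 per unit): 28 of 32 → value 28×35/32 = 30.6250, running total 273.63
Total 273.63.

273.63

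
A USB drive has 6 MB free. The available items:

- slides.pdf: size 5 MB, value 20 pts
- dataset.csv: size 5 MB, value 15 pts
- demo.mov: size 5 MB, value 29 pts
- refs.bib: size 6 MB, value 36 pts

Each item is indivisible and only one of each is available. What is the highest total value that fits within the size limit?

36 pts

Check high-value combinations within 6 MB:
- refs.bib: size 6, value 36
- demo.mov: size 5, value 29
- slides.pdf: size 5, value 20
- dataset.csv: size 5, value 15
Best: 36 pts.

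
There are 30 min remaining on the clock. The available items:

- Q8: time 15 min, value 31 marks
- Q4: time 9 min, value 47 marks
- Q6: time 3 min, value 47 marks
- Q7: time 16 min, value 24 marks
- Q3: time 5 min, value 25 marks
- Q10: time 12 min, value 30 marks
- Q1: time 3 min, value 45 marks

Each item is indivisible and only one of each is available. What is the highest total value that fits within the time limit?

Check high-value combinations within 30 min:
- Q8+Q4+Q6+Q1: time 15+9+3+3=30, value 31+47+47+45=170
- Q4+Q6+Q10+Q1: time 9+3+12+3=27, value 47+47+30+45=169
- Q4+Q6+Q3+Q1: time 9+3+5+3=20, value 47+47+25+45=164
Best: 170 marks.

170 marks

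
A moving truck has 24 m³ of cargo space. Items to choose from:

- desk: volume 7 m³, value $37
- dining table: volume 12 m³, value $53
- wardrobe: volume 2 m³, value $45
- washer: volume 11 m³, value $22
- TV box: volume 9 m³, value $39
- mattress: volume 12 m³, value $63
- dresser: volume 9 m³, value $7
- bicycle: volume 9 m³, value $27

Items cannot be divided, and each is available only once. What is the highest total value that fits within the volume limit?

$147

Check high-value combinations within 24 m³:
- wardrobe+TV box+mattress: volume 2+9+12=23, value 45+39+63=147
- desk+wardrobe+mattress: volume 7+2+12=21, value 37+45+63=145
- dining table+wardrobe+TV box: volume 12+2+9=23, value 53+45+39=137
- desk+dining table+wardrobe: volume 7+12+2=21, value 37+53+45=135
- wardrobe+mattress+bicycle: volume 2+12+9=23, value 45+63+27=135
Best: $147.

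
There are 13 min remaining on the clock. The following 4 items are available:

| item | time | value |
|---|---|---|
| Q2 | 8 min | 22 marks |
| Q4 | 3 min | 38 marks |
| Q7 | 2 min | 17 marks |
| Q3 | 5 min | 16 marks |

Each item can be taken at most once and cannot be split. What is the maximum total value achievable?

77 marks

This is a 0/1 knapsack; check combinations near the capacity.
- Q2+Q4+Q7: time 8+3+2=13, value 22+38+17=77
- Q4+Q7+Q3: time 3+2+5=10, value 38+17+16=71
- Q2+Q4: time 8+3=11, value 22+38=60
- Q4+Q7: time 3+2=5, value 38+17=55
Best: 77 marks.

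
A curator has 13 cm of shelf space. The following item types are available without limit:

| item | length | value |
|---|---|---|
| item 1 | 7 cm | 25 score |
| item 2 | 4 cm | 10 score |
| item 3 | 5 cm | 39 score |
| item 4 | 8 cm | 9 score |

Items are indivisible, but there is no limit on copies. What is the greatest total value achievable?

Best value-per-unit is item 3 at 39/5, and filling with it alone uses length 2×5=10. No mix of the others beats 2×39 = 78.

78 score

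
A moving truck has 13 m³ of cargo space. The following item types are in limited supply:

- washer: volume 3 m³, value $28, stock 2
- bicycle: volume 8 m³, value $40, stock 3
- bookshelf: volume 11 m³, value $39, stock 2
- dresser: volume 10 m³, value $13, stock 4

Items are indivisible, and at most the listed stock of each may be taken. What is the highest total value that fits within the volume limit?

$68

Top feasible selections:
- 1×washer + 1×bicycle: volume 11, value 68
- 2×washer: volume 6, value 56
- 1×washer + 1×dresser: volume 13, value 41
- 1×bicycle: volume 8, value 40
Best: $68.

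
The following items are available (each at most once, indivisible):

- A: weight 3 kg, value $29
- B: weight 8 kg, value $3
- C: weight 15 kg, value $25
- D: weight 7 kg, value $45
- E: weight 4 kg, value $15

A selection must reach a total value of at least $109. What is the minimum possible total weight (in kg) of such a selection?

Subsets with value ≥ 109, sorted by total weight:
- A+C+D+E: weight 29, value 114
- A+B+C+D+E: weight 37, value 117
Minimum weight: 29 kg.

29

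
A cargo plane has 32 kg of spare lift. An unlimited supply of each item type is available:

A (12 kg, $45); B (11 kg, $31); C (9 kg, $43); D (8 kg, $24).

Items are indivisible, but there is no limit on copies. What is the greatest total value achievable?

Best value-per-unit is C at 43/9; filling with it alone gives 3×43 = 129.
Optimal mix: 1×A + 2×C → weight 30, value 131.

$131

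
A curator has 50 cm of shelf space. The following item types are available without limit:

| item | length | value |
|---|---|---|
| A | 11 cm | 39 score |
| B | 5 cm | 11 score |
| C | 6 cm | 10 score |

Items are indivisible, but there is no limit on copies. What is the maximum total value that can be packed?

Best value-per-unit is A at 39/11; filling with it alone gives 4×39 = 156.
Optimal mix: 4×A + 1×B → length 49, value 167.

167 score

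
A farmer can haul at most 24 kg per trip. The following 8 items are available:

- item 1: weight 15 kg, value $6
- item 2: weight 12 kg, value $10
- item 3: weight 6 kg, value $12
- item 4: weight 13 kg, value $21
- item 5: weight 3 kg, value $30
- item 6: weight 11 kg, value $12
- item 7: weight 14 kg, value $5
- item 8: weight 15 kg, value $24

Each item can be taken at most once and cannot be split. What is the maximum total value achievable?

Check high-value combinations within 24 kg:
- item 3+item 5+item 8: weight 6+3+15=24, value 12+30+24=66
- item 3+item 4+item 5: weight 6+13+3=22, value 12+21+30=63
- item 5+item 8: weight 3+15=18, value 30+24=54
- item 3+item 5+item 6: weight 6+3+11=20, value 12+30+12=54
- item 2+item 3+item 5: weight 12+6+3=21, value 10+12+30=52
Best: $66.

$66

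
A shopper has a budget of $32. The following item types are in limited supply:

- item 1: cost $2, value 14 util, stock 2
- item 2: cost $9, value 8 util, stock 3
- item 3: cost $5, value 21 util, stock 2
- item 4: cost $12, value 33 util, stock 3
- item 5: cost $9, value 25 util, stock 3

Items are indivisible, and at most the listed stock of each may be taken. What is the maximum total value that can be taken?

Top feasible selections:
- 2×item 1 + 2×item 3 + 2×item 5: cost 32, value 120
- 2×item 1 + 1×item 3 + 1×item 4 + 1×item 5: cost 30, value 107
- 1×item 1 + 2×item 3 + 2×item 5: cost 30, value 106
- 2×item 1 + 2×item 3 + 1×item 4: cost 26, value 103
Best: 120 util.

120 util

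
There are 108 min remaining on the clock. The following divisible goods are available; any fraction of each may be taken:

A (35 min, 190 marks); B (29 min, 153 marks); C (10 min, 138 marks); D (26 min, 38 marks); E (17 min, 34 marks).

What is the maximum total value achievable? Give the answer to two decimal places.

539.85

Take in order of value per unit:
- C (138/10 per unit): all 10 → value 138, running total 138.00
- A (190/35 per unit): all 35 → value 190, running total 328.00
- B (153/29 per unit): all 29 → value 153, running total 481.00
- E (34/17 per unit): all 17 → value 34, running total 515.00
- D (38/26 per unit): 17 of 26 → value 17×38/26 = 24.8462, running total 539.85
Total 539.85.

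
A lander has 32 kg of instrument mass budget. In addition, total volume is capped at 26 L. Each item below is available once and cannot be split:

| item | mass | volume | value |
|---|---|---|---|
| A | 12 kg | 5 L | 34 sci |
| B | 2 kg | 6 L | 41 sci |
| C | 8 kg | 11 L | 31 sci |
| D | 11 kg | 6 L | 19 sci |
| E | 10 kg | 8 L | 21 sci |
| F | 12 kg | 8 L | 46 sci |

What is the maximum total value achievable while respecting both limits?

121 sci

Feasible sets respecting both limits:
- A+B+F: mass 26, volume 19, value 121
- B+C+F: mass 22, volume 25, value 118
- A+C+F: mass 32, volume 24, value 111
Best: 121 sci.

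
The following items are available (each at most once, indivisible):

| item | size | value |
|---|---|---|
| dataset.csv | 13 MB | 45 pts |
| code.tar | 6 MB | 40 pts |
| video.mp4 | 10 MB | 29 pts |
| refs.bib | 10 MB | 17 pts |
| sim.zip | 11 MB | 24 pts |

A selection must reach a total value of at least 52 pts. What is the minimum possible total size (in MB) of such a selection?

16

Subsets with value ≥ 52, sorted by total size:
- code.tar+video.mp4: size 16, value 69
- code.tar+refs.bib: size 16, value 57
- code.tar+sim.zip: size 17, value 64
- dataset.csv+code.tar: size 19, value 85
Minimum size: 16 MB.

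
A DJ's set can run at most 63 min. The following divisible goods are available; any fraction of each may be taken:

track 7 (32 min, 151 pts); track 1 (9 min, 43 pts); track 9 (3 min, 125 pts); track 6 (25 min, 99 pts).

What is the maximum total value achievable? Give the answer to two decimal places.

Take in order of value per unit:
- track 9 (125/3 per unit): all 3 → value 125, running total 125.00
- track 1 (43/9 per unit): all 9 → value 43, running total 168.00
- track 7 (151/32 per unit): all 32 → value 151, running total 319.00
- track 6 (99/25 per unit): 19 of 25 → value 19×99/25 = 75.2400, running total 394.24
Total 394.24.

394.24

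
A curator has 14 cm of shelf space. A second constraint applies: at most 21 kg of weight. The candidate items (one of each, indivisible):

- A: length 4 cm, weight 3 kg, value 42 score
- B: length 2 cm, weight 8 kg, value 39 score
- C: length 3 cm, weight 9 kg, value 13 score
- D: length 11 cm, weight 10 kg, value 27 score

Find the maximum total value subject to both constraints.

94 score

Feasible sets respecting both limits:
- A+B+C: length 9, weight 20, value 94
- A+B: length 6, weight 11, value 81
- B+D: length 13, weight 18, value 66
Best: 94 score.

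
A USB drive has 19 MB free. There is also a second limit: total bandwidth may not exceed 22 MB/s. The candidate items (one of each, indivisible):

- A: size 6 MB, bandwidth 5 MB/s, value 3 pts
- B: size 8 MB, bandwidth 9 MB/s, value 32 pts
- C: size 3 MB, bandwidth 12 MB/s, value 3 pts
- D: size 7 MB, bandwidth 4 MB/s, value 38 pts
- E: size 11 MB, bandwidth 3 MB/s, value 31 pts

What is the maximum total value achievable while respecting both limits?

Feasible sets respecting both limits:
- B+D: size 15, bandwidth 13, value 70
- D+E: size 18, bandwidth 7, value 69
- B+E: size 19, bandwidth 12, value 63
Best: 70 pts.

70 pts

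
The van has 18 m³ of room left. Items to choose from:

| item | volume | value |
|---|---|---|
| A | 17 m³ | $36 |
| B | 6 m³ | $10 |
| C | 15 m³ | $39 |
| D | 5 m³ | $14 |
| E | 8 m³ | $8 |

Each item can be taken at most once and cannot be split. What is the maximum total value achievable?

Check high-value combinations within 18 m³:
- C: volume 15, value 39
- A: volume 17, value 36
- B+D: volume 6+5=11, value 10+14=24
- D+E: volume 5+8=13, value 14+8=22
- B+E: volume 6+8=14, value 10+8=18
Best: $39.

$39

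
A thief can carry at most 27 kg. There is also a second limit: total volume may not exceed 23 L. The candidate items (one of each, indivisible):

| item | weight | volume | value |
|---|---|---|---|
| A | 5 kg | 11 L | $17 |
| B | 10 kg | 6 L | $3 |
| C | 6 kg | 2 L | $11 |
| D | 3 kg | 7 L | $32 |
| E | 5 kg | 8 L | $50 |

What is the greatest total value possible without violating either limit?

Feasible sets respecting both limits:
- B+C+D+E: weight 24, volume 23, value 96
- C+D+E: weight 14, volume 17, value 93
- B+D+E: weight 18, volume 21, value 85
- D+E: weight 8, volume 15, value 82
Best: $96.

$96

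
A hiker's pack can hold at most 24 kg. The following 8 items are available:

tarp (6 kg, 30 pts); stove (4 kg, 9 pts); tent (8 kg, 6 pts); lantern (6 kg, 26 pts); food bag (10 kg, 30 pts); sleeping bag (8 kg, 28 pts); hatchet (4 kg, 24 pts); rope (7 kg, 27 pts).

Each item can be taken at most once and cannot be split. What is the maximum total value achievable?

108 pts

Check high-value combinations within 24 kg:
- tarp+lantern+sleeping bag+hatchet: weight 6+6+8+4=24, value 30+26+28+24=108
- tarp+lantern+hatchet+rope: weight 6+6+4+7=23, value 30+26+24+27=107
- tarp+stove+lantern+sleeping bag: weight 6+4+6+8=24, value 30+9+26+28=93
- tarp+stove+food bag+hatchet: weight 6+4+10+4=24, value 30+9+30+24=93
Best: 108 pts.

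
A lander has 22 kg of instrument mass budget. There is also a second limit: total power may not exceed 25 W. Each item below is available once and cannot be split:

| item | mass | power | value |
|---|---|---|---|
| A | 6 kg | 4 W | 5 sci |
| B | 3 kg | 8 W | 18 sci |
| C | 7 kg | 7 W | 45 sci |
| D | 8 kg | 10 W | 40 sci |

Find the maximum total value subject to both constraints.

103 sci

Feasible sets respecting both limits:
- B+C+D: mass 18, power 25, value 103
- A+C+D: mass 21, power 21, value 90
- C+D: mass 15, power 17, value 85
Best: 103 sci.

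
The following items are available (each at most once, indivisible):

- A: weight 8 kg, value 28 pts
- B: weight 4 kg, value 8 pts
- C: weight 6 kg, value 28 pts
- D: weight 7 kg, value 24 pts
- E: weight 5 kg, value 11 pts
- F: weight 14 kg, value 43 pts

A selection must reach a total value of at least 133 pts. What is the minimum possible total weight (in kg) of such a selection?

Subsets with value ≥ 133, sorted by total weight:
- A+C+D+E+F: weight 40, value 134
- A+B+C+D+E+F: weight 44, value 142
Minimum weight: 40 kg.

40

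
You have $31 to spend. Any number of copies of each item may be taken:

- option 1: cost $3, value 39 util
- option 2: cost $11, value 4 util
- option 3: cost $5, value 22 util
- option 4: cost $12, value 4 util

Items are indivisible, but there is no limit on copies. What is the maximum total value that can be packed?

390 util

Best value-per-unit is option 1 at 39/3, and filling with it alone uses cost 10×3=30. No mix of the others beats 10×39 = 390.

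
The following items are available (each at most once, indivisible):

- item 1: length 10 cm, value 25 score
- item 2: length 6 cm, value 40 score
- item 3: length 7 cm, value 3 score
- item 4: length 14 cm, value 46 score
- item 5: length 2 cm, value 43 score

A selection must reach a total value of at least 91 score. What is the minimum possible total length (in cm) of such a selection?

18

Subsets with value ≥ 91, sorted by total length:
- item 1+item 2+item 5: length 18, value 108
- item 2+item 4+item 5: length 22, value 129
Minimum length: 18 cm.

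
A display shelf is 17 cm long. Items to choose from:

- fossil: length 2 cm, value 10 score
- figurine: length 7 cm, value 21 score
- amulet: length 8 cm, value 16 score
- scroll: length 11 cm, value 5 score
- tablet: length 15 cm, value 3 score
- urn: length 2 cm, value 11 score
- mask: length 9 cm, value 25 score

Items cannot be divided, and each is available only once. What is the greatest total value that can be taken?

48 score

This is a 0/1 knapsack; check combinations near the capacity.
- figurine+amulet+urn: length 7+8+2=17, value 21+16+11=48
- fossil+figurine+amulet: length 2+7+8=17, value 10+21+16=47
- fossil+urn+mask: length 2+2+9=13, value 10+11+25=46
Best: 48 score.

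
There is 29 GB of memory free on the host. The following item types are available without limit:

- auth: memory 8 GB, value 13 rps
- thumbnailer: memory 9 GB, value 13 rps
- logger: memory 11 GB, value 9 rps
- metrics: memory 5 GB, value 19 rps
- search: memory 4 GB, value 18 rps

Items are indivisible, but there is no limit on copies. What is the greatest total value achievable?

127 rps

Best value-per-unit is search at 18/4; filling with it alone gives 7×18 = 126.
Optimal mix: 1×metrics + 6×search → memory 29, value 127.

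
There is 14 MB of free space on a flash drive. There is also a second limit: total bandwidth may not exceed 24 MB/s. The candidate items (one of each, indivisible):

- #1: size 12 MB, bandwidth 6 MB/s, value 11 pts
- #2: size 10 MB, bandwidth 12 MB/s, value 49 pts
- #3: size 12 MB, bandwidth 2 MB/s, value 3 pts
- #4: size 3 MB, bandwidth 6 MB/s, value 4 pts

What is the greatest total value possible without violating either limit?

53 pts

Feasible sets respecting both limits:
- #2+#4: size 13, bandwidth 18, value 53
- #2: size 10, bandwidth 12, value 49
- #1: size 12, bandwidth 6, value 11
Best: 53 pts.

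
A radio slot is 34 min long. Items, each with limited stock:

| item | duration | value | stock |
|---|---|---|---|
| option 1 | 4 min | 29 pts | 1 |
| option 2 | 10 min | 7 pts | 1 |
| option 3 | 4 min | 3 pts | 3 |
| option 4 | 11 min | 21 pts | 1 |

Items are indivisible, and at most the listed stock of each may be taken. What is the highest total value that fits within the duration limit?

Best selections within duration 34 and stock limits:
- 1×option 1 + 1×option 2 + 2×option 3 + 1×option 4: duration 33, value 63
- 1×option 1 + 1×option 2 + 1×option 3 + 1×option 4: duration 29, value 60
- 1×option 1 + 3×option 3 + 1×option 4: duration 27, value 59
- 1×option 1 + 1×option 2 + 1×option 4: duration 25, value 57
Best: 63 pts.

63 pts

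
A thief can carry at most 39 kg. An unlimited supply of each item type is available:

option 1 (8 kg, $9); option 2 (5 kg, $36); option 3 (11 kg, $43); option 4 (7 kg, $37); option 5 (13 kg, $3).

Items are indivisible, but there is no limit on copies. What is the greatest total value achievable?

$254

Best value-per-unit is option 2 at 36/5; filling with it alone gives 7×36 = 252.
Optimal mix: 5×option 2 + 2×option 4 → weight 39, value 254.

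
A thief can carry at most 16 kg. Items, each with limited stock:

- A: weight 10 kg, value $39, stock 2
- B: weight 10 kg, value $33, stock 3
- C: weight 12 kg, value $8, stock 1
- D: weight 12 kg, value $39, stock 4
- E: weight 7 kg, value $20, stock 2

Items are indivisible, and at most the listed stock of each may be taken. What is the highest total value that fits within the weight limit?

$40

Best selections within weight 16 and stock limits:
- 2×E: weight 14, value 40
- 1×A: weight 10, value 39
Best: $40.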